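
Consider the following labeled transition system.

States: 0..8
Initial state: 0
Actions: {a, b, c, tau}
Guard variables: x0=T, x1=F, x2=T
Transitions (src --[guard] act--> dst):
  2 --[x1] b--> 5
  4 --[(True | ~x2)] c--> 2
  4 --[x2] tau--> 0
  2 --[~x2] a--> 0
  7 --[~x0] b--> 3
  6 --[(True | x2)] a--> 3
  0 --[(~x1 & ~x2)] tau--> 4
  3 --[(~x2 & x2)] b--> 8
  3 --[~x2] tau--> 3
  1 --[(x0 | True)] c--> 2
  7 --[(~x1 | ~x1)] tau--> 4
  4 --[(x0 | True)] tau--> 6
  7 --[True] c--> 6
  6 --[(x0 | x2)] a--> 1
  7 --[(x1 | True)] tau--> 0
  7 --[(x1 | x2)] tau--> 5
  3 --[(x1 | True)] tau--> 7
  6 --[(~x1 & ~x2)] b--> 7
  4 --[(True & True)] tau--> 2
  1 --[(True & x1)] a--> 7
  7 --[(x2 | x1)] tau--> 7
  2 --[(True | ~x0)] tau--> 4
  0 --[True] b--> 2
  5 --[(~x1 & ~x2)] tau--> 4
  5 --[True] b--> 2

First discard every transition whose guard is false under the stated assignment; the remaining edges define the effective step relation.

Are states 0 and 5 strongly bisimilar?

Answer: BISIMILAR

Working:
Refine partition for ~:
  P[0] = {{0,1,2,3,4,5,6,7,8}}
  P[1] = {{0,5},{1},{2,3},{4,7},{6},{8}}
  P[2] = {{0,5},{1},{2,3},{4},{6},{7},{8}}
  P[3] = {{0,5},{1},{2},{3},{4},{6},{7},{8}}
stable after 4 split(s): 8 block(s)
class of 0: {0,5}; class of 5: {0,5}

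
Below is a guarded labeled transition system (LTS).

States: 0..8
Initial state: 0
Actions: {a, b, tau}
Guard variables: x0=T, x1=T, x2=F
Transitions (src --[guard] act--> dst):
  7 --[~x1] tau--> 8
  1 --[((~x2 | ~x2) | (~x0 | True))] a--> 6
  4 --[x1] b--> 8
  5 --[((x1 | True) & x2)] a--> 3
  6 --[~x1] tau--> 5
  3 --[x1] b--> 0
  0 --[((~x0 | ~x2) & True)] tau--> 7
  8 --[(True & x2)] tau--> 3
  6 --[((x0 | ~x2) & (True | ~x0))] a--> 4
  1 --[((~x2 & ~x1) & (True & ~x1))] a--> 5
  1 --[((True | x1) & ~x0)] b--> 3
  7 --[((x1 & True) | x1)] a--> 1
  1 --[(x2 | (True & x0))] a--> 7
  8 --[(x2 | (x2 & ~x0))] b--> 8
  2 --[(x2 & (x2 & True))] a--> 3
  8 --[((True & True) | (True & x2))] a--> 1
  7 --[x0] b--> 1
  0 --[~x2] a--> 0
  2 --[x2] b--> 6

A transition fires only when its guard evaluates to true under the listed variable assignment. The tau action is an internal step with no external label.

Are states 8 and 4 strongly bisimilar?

Answer: NOT BISIMILAR

Working:
Compute ~ classes (split until stable):
  P[0] = {{0,1,2,3,4,5,6,7,8}}
  P[1] = {{0},{1,6,8},{2,5},{3,4},{7}}
  P[2] = {{0},{1},{2,5},{3},{4},{6},{7},{8}}
stable after 3 split(s): 8 block(s)
[8]={8}  [4]={4}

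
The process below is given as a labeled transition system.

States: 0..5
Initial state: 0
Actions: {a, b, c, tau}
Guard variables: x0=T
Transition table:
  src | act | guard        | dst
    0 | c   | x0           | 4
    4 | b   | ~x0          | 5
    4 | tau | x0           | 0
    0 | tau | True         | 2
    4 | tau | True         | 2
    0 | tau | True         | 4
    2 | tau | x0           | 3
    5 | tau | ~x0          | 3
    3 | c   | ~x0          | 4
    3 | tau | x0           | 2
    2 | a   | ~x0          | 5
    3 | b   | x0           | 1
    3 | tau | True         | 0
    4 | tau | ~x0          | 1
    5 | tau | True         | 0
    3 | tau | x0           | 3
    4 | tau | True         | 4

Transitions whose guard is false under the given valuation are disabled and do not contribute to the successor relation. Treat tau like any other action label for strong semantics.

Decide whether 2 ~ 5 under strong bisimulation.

Bisimulation quotient by refinement:
  round 0: {{0,1,2,3,4,5}}
  round 1: {{0},{1},{2,4,5},{3}}
  round 2: {{0},{1},{2},{3},{4},{5}}
stable after 3 split(s): 6 block(s)
[2]={2}  [5]={5}

Answer: NOT BISIMILAR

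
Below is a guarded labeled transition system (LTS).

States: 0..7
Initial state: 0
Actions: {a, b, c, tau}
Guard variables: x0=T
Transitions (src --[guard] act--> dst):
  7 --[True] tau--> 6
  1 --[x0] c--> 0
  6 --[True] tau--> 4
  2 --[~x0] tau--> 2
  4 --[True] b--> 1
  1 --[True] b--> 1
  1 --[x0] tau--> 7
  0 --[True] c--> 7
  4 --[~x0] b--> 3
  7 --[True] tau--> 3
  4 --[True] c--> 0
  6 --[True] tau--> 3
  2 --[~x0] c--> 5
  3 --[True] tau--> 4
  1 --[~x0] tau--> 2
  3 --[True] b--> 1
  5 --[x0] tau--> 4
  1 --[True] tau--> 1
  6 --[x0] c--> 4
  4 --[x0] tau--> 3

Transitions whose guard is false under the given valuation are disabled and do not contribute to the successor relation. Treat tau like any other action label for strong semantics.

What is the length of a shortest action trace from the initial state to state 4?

Layered search for 4:
  L0 = {0}
  L1 = {7}
  L2 = {3,6}
  L3 = {1,4}
first hit 4 at d=3 via c·tau·tau

Answer: 3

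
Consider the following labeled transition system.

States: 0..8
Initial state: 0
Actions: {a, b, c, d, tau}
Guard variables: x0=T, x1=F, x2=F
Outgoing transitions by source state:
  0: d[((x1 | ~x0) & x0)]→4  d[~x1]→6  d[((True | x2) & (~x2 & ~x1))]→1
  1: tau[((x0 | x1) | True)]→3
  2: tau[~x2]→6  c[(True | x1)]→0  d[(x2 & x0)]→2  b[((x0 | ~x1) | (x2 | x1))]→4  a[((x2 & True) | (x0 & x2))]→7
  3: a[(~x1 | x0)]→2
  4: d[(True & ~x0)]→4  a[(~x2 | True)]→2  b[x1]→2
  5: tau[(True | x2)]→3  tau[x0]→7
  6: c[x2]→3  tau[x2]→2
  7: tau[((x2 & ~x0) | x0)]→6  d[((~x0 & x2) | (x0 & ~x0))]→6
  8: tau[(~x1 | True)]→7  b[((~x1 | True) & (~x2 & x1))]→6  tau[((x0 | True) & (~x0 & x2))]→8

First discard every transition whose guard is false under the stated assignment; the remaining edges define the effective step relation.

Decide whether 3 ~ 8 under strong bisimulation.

Compute ~ classes (split until stable):
  round 0: {{0,1,2,3,4,5,6,7,8}}
  round 1: {{0},{1,5,7,8},{2},{3,4},{6}}
  round 2: {{0},{1},{2},{3,4},{5},{6},{7},{8}}
Fixed point at round 3; 8 class(es).
class of 3: {3,4}; class of 8: {8}

Answer: NOT BISIMILAR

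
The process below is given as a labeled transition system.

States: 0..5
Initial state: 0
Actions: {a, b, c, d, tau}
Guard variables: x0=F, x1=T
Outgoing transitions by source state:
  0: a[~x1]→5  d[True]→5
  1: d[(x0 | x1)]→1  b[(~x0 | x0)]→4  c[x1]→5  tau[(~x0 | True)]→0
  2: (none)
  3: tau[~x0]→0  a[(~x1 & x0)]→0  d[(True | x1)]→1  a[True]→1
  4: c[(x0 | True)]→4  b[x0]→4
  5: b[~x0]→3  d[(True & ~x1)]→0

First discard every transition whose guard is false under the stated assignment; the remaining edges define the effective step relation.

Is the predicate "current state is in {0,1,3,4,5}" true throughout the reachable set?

Answer: INVARIANT HOLDS

Trace:
Inv-set: {0,1,3,4,5}
Reachable = {0,1,3,4,5}
  0: safe
  1: safe
  3: safe
  4: safe
  5: safe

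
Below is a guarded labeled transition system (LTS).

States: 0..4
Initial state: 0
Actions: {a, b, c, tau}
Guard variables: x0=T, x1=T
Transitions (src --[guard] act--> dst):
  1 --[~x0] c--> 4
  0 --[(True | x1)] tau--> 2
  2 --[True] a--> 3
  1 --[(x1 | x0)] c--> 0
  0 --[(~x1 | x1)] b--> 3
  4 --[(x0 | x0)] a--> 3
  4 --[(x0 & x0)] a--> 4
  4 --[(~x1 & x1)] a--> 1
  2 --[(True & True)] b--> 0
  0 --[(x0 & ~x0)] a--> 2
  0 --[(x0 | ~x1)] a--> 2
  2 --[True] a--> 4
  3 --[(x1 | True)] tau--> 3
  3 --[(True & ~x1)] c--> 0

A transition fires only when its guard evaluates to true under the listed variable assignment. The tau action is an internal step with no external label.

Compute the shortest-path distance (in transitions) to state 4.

Layered search for 4:
  L0 = {0}
  L1 = {2,3}
  L2 = {4}
first hit 4 at d=2 via a·a

Answer: 2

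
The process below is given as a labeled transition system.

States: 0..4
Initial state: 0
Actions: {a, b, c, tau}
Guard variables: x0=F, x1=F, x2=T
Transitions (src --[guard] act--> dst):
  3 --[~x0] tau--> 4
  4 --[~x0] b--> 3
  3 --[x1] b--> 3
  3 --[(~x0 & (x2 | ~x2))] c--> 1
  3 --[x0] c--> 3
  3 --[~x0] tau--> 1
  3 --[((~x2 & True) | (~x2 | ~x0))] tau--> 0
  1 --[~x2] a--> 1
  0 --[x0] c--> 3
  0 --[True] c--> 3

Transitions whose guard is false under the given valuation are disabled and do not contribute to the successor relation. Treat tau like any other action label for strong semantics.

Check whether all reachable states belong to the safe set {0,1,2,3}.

Answer: INVARIANT VIOLATED at state 4

Trace:
Inv-set: {0,1,2,3}
R = {0,1,3,4}
  0: ok
  1: ok
  3: ok
  4: outside
witness against invariant: c·tau → 4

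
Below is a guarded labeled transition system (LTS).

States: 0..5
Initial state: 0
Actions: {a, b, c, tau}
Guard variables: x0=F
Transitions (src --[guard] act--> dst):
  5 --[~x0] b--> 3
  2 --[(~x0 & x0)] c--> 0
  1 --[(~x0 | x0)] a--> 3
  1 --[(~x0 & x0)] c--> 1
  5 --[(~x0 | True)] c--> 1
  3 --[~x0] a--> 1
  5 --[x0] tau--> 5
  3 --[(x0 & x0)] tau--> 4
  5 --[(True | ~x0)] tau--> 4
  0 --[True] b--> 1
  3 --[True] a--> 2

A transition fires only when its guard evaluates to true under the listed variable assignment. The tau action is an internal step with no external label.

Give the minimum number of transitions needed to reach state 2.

Answer: 3

Working:
Breadth-first toward 2:
  depth 0: {0}
  depth 1: {1}
  depth 2: {3}
  depth 3: {2}
2 enters at depth 3; path b·a·a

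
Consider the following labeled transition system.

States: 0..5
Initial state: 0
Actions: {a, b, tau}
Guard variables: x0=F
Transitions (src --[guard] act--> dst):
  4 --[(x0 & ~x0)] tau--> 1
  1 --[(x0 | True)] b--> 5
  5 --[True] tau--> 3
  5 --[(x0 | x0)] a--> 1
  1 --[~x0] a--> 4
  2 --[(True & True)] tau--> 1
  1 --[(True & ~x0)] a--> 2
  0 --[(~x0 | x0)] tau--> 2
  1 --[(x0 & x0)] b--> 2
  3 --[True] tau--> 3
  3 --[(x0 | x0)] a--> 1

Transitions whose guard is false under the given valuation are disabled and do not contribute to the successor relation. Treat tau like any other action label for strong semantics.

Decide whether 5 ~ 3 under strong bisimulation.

Answer: BISIMILAR

Analysis:
Bisimulation quotient by refinement:
  round 0: {{0,1,2,3,4,5}}
  round 1: {{0,2,3,5},{1},{4}}
  round 2: {{0,3,5},{1},{2},{4}}
  round 3: {{0},{1},{2},{3,5},{4}}
5 equivalence class(es) (converged in 4)
[5]={3,5}  [3]={3,5}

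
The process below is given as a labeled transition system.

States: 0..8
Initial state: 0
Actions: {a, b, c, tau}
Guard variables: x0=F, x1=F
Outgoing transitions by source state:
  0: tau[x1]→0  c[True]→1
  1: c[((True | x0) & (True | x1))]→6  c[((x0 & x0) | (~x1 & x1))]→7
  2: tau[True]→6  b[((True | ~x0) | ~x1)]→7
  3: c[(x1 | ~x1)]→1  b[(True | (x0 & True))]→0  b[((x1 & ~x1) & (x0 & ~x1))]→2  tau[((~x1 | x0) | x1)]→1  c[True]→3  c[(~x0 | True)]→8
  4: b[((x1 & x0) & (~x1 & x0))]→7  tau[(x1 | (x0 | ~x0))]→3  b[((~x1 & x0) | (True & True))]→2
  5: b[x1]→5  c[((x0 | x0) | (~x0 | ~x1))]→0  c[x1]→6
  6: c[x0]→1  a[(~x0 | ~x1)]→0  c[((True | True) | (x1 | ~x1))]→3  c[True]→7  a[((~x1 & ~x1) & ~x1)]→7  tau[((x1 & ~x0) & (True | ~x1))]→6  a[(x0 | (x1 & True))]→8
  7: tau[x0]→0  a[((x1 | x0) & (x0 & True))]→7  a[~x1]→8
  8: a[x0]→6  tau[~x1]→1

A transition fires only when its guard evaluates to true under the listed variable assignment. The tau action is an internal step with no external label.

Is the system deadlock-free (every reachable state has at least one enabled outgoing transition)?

Answer: DEADLOCK-FREE

Working:
R = {0,1,3,6,7,8}
  0: c→1  [1 out]
  1: c→6  [1 out]
  3: b→0  c→1  c→3  c→8  tau→1  [5 out]
  6: a→0  a→7  c→3  c→7  [4 out]
  7: a→8  [1 out]
  8: tau→1  [1 out]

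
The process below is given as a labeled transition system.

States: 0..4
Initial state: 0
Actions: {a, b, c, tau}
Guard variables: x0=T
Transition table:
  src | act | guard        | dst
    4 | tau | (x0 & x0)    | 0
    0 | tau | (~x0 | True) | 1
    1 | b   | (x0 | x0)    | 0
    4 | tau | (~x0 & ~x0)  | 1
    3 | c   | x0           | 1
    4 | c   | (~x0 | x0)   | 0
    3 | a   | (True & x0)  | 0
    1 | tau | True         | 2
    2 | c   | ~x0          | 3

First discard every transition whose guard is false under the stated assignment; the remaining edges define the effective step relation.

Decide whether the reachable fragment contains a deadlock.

Reach set: {0,1,2}
  0: tau→1  [deg 1]
  1: b→0  tau→2  [deg 2]
  2: ∅  [no exit]
Path to 2: tau·tau

Answer: DEADLOCK at state 2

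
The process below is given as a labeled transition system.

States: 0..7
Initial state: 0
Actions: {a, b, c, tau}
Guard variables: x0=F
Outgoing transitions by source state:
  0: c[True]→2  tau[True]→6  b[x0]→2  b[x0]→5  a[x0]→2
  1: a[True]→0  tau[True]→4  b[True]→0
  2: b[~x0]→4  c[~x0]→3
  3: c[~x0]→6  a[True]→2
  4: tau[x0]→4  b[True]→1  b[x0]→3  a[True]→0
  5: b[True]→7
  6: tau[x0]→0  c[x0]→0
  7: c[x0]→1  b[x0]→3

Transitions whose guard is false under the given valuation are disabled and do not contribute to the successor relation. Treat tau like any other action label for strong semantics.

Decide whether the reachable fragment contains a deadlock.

R = {0,1,2,3,4,6}
  0: c→2  tau→6  [deg 2]
  1: a→0  b→0  tau→4  [deg 3]
  2: b→4  c→3  [deg 2]
  3: a→2  c→6  [deg 2]
  4: a→0  b→1  [deg 2]
  6: ∅  [no exit]
Path to 6: tau

Answer: DEADLOCK at state 6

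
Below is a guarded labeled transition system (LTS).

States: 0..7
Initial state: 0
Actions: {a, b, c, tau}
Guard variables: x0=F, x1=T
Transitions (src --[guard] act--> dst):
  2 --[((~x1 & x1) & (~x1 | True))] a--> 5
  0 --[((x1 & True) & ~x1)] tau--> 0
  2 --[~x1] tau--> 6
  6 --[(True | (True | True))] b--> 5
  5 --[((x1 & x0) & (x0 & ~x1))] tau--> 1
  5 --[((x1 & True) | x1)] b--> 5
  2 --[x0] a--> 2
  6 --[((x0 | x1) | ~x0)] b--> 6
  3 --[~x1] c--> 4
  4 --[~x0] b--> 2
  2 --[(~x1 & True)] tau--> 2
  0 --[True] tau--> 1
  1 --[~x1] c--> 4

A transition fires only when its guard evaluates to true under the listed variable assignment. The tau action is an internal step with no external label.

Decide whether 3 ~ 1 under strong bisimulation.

Refine partition for ~:
  P[0] = {{0,1,2,3,4,5,6,7}}
  P[1] = {{0},{1,2,3,7},{4,5,6}}
  P[2] = {{0},{1,2,3,7},{4},{5,6}}
Fixed point at round 3; 4 class(es).
class of 3: {1,2,3,7}; class of 1: {1,2,3,7}

Answer: BISIMILAR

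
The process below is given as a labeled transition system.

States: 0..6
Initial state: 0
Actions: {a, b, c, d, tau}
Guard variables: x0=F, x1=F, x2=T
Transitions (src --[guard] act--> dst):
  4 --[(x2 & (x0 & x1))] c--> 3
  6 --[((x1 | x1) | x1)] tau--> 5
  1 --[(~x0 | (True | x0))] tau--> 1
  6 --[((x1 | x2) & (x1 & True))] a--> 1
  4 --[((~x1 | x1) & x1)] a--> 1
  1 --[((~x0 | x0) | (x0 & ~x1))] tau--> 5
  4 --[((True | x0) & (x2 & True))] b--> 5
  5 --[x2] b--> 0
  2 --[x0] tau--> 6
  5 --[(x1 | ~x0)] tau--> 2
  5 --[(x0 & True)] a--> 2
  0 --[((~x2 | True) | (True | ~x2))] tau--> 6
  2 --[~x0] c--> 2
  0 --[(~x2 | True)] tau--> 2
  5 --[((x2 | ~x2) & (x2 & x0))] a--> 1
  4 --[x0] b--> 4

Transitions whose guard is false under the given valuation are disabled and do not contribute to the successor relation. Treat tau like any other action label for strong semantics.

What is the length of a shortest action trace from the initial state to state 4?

Layered search for 4:
  Layer 0: {0}
  Layer 1: {2,6}
4 never appears.

Answer: UNREACHABLE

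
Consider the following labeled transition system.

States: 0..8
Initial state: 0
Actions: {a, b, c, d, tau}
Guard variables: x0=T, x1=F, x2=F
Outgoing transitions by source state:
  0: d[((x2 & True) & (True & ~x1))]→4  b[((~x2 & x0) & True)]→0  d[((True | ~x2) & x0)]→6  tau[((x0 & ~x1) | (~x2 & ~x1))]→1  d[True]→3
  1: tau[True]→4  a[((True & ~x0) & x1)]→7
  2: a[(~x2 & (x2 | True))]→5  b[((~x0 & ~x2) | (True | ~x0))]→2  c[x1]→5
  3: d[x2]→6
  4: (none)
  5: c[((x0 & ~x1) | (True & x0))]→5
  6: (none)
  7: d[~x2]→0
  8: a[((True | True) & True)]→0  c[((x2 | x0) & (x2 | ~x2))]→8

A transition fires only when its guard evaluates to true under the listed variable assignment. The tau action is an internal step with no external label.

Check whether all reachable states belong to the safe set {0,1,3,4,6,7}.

Answer: INVARIANT HOLDS

Trace:
Inv-set: {0,1,3,4,6,7}
R = {0,1,3,4,6}
  0: ok
  1: ok
  3: ok
  4: ok
  6: ok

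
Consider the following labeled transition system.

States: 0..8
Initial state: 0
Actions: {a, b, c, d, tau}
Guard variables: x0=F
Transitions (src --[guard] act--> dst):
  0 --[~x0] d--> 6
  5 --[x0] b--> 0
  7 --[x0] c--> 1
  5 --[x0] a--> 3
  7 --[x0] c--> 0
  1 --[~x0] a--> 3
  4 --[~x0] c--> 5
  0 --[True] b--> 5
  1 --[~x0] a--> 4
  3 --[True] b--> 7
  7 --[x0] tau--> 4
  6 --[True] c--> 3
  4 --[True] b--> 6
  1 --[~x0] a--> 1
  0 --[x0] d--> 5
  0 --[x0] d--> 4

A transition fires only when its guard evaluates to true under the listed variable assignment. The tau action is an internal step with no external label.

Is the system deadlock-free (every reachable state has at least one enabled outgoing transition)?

Reach set: {0,3,5,6,7}
  0: b→5  d→6  [2 out]
  3: b→7  [1 out]
  5: ∅  [no exit]
  6: c→3  [1 out]
  7: ∅  [no exit]
Path to 5: b

Answer: DEADLOCK at state 5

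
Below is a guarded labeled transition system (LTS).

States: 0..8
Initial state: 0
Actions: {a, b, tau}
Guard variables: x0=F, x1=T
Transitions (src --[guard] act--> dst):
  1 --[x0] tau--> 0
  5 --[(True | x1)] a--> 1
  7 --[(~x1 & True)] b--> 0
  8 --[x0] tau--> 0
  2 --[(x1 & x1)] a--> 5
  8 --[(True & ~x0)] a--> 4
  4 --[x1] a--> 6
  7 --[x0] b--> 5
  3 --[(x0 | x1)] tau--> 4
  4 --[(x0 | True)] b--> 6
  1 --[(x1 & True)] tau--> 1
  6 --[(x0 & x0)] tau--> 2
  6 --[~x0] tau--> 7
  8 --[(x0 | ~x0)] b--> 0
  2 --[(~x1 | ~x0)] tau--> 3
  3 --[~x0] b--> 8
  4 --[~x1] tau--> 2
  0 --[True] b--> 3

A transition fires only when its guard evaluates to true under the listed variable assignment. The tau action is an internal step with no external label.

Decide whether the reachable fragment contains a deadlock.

Answer: DEADLOCK at state 7

Trace:
Reachable = {0,3,4,6,7,8}
  0: b→3  [1 out]
  3: b→8  tau→4  [2 out]
  4: a→6  b→6  [2 out]
  6: tau→7  [1 out]
  7: ∅  [STUCK]
  8: a→4  b→0  [2 out]
witness 7: b·tau·a·tau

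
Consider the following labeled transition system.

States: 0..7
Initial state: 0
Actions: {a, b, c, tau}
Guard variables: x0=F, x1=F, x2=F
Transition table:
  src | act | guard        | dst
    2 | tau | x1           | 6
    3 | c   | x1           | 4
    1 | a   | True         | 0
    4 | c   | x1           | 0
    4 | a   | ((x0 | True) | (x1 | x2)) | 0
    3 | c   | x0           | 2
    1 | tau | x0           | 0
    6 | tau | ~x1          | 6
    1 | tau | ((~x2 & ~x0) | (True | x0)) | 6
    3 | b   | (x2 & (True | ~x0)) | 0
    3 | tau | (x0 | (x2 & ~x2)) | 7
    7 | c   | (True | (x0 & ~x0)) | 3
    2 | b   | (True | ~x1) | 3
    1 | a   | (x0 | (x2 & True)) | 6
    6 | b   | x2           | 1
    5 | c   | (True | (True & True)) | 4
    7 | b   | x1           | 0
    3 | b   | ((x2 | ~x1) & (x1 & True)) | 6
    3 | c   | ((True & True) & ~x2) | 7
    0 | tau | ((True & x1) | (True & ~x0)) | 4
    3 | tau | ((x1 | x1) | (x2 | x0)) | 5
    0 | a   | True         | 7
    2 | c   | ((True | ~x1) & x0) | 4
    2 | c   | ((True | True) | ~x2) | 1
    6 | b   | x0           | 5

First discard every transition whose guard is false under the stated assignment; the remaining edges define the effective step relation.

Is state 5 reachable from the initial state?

Answer: UNREACHABLE

Working:
After dropping false guards: 11 live edges.
depth 0: {0}
depth 1: {4,7}  total {0,4,7}
depth 2: {3}  total {0,3,4,7}
Reachable = {0,3,4,7}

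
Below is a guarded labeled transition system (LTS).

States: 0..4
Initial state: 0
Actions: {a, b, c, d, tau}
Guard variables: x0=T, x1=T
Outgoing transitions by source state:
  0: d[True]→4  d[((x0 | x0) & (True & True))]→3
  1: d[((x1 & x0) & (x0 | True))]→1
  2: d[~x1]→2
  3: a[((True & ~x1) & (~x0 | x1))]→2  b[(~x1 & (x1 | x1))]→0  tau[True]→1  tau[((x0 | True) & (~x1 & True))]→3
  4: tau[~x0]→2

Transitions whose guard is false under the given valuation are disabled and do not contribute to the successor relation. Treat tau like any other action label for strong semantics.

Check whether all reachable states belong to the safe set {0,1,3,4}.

Inv-set: {0,1,3,4}
R = {0,1,3,4}
  0: safe
  1: safe
  3: safe
  4: safe

Answer: INVARIANT HOLDS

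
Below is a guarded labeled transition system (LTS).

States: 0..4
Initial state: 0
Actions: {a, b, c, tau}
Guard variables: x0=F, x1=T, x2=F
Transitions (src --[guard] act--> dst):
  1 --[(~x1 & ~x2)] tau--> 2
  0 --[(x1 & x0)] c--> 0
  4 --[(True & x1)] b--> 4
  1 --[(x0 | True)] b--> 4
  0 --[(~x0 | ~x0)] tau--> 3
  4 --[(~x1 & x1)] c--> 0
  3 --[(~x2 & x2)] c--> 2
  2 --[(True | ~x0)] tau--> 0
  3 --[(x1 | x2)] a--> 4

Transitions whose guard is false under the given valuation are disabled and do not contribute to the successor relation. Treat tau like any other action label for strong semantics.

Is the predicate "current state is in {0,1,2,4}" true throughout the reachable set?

Answer: INVARIANT VIOLATED at state 3

Trace:
Allowed set {0,1,2,4}
R = {0,3,4}
  0: ok
  3: ✗ unsafe
  4: ok
reach 3 via tau — violates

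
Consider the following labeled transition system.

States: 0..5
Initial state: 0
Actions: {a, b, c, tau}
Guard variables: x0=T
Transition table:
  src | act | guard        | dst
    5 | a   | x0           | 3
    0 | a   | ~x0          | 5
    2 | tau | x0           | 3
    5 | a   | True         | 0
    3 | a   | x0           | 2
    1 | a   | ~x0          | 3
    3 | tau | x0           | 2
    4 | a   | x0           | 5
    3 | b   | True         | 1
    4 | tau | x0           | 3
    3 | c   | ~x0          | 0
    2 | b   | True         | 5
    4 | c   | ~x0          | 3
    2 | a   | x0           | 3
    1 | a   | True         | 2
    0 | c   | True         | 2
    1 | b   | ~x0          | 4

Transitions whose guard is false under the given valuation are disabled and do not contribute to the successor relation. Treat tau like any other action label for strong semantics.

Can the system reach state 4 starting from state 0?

Answer: UNREACHABLE

Working:
After dropping false guards: 12 live edges.
Layer 0: {0}
Layer 1: {2}  now seen {0,2}
Layer 2: {3,5}  now seen {0,2,3,5}
Layer 3: {1}  now seen {0,1,2,3,5}
Reachable = {0,1,2,3,5}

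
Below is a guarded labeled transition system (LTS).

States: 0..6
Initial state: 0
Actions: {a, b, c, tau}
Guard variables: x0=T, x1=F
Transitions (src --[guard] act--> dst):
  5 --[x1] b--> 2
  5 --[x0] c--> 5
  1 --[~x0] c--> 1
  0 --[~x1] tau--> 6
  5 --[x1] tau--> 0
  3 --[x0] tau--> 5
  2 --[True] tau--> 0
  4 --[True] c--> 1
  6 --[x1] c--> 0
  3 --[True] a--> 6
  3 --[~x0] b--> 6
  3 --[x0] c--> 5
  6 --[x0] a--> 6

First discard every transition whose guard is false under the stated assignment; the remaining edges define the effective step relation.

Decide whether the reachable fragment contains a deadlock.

Answer: DEADLOCK-FREE

Analysis:
Reachable = {0,6}
  0: tau→6  [1 exit(s)]
  6: a→6  [1 exit(s)]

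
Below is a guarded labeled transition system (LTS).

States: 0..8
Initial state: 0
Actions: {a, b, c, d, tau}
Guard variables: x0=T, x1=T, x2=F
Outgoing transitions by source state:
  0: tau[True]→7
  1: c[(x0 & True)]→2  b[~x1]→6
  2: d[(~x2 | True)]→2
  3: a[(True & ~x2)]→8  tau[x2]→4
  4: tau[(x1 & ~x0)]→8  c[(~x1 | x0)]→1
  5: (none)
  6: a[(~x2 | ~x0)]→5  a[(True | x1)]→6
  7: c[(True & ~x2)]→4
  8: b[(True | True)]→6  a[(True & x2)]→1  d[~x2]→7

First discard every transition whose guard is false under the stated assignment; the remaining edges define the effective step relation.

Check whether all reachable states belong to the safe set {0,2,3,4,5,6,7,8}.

Answer: INVARIANT VIOLATED at state 1

Analysis:
Allowed set {0,2,3,4,5,6,7,8}
R = {0,1,2,4,7}
  0: safe
  1: outside
  2: safe
  4: safe
  7: safe
witness against invariant: tau·c·c → 1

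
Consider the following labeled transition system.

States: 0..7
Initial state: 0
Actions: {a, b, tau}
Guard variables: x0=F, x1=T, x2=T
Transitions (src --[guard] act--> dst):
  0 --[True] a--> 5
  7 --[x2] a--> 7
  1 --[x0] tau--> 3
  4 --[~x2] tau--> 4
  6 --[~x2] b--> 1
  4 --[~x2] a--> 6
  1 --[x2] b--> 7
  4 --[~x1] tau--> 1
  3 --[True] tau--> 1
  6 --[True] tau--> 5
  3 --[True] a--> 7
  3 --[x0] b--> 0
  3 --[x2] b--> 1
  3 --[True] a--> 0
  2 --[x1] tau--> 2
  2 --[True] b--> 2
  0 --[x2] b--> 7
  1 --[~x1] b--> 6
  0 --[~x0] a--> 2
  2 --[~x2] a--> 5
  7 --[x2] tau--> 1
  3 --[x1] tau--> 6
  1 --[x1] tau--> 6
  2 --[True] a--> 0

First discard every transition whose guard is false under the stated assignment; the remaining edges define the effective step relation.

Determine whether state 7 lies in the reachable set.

Guard filter leaves 16 enabled edge(s).
depth 0: {0}
depth 1: {2,5,7}  total {0,2,5,7}
depth 2: {1}  total {0,1,2,5,7}
depth 3: {6}  total {0,1,2,5,6,7}
R = {0,1,2,5,6,7}
trace reaching 7: b

Answer: REACHABLE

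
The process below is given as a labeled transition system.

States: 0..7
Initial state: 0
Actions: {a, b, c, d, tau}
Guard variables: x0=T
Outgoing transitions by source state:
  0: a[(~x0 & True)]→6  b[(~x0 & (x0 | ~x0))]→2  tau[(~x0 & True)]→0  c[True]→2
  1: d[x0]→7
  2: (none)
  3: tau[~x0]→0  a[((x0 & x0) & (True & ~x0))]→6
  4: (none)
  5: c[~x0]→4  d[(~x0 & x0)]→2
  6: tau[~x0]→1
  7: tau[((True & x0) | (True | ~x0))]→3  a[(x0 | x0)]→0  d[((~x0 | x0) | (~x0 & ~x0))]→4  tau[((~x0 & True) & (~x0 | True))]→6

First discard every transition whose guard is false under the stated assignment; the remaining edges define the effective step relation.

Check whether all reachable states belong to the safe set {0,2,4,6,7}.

Safe = {0,2,4,6,7}
Reachable = {0,2}
  0: ok
  2: ok

Answer: INVARIANT HOLDS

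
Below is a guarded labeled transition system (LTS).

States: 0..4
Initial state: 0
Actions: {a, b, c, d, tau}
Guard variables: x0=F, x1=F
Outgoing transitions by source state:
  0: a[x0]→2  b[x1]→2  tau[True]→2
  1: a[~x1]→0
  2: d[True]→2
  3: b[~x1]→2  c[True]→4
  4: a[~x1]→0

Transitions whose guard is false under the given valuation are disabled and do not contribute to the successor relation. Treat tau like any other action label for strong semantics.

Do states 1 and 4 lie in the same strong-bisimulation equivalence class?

Bisimulation quotient by refinement:
  π0 = {{0,1,2,3,4}}
  π1 = {{0},{1,4},{2},{3}}
Fixed point at round 2; 4 class(es).
1∈{1,4}, 4∈{1,4}

Answer: BISIMILAR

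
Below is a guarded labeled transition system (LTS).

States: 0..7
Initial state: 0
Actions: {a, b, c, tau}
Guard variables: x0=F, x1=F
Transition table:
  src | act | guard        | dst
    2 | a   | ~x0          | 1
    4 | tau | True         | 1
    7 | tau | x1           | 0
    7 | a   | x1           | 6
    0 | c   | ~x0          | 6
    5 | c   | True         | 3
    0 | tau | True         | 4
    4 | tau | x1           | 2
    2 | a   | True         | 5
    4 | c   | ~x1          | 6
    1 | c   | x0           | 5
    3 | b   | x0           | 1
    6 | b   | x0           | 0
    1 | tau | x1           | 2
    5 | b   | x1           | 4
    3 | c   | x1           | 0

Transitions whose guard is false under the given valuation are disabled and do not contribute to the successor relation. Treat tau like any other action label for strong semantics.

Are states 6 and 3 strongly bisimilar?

Refine partition for ~:
  π0 = {{0,1,2,3,4,5,6,7}}
  π1 = {{0,4},{1,3,6,7},{2},{5}}
  π2 = {{0},{1,3,6,7},{2},{4},{5}}
stable after 3 split(s): 5 block(s)
class of 6: {1,3,6,7}; class of 3: {1,3,6,7}

Answer: BISIMILAR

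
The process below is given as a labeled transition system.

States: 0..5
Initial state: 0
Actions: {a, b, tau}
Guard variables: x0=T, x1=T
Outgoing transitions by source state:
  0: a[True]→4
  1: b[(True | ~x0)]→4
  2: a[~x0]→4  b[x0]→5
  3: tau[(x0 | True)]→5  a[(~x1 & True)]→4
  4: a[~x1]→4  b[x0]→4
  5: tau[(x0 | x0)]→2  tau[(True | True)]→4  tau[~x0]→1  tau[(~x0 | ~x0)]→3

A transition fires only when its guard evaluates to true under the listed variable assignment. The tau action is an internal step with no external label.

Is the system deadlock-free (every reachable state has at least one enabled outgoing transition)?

Reach set: {0,4}
  0: a→4  [1 out]
  4: b→4  [1 out]

Answer: DEADLOCK-FREE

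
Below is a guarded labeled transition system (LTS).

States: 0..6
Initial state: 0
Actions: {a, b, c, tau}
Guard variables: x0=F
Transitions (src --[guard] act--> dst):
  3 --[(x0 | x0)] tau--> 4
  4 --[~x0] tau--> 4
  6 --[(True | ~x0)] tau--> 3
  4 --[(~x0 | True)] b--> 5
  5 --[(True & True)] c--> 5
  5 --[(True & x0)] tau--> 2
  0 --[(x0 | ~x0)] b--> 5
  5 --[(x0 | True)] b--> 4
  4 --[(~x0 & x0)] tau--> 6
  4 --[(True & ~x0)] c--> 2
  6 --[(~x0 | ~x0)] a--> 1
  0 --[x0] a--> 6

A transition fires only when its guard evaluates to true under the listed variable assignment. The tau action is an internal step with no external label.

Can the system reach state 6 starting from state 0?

Guard filter leaves 8 enabled edge(s).
Layer 0: {0}
Layer 1: {5}  cumulative {0,5}
Layer 2: {4}  cumulative {0,4,5}
Layer 3: {2}  cumulative {0,2,4,5}
R = {0,2,4,5}

Answer: UNREACHABLE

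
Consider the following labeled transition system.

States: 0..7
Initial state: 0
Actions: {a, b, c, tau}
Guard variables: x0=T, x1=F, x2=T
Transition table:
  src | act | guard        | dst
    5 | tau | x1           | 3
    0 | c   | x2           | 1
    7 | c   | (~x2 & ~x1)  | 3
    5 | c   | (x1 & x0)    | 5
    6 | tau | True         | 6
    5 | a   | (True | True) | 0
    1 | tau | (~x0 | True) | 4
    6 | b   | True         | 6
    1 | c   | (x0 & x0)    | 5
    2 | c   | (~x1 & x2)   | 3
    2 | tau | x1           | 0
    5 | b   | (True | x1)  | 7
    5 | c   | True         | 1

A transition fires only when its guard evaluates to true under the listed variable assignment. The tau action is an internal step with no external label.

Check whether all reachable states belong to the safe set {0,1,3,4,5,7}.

Answer: INVARIANT HOLDS

Analysis:
Safe = {0,1,3,4,5,7}
R = {0,1,4,5,7}
  0: ✓
  1: ✓
  4: ✓
  5: ✓
  7: ✓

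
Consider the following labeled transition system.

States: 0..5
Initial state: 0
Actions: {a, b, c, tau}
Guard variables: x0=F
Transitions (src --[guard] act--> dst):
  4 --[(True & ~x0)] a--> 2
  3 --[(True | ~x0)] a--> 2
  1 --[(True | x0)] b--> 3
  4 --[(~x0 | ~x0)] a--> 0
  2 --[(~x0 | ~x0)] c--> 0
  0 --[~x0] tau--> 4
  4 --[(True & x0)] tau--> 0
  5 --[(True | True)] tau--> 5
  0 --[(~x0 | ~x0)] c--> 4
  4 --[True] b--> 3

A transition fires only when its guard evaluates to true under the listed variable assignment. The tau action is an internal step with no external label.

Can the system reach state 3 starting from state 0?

Answer: REACHABLE

Working:
After dropping false guards: 9 live edges.
depth 0: {0}
depth 1: {4}  now seen {0,4}
depth 2: {2,3}  now seen {0,2,3,4}
R = {0,2,3,4}
witness 3: tau·b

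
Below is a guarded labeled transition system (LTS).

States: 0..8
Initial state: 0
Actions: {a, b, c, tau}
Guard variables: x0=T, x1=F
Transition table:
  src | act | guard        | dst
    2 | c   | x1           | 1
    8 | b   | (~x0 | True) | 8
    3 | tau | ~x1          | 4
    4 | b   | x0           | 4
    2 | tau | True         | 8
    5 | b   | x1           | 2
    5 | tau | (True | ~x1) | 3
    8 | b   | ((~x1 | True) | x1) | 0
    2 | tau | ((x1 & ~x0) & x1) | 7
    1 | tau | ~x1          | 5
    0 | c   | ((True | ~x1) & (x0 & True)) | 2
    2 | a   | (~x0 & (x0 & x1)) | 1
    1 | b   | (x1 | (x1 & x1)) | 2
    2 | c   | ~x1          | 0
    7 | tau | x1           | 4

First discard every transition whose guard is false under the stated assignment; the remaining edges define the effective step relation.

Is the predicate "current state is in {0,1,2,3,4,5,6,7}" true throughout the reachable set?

Safe = {0,1,2,3,4,5,6,7}
R = {0,2,8}
  0: safe
  2: safe
  8: ✗ unsafe
counterexample path to 8: c·tau

Answer: INVARIANT VIOLATED at state 8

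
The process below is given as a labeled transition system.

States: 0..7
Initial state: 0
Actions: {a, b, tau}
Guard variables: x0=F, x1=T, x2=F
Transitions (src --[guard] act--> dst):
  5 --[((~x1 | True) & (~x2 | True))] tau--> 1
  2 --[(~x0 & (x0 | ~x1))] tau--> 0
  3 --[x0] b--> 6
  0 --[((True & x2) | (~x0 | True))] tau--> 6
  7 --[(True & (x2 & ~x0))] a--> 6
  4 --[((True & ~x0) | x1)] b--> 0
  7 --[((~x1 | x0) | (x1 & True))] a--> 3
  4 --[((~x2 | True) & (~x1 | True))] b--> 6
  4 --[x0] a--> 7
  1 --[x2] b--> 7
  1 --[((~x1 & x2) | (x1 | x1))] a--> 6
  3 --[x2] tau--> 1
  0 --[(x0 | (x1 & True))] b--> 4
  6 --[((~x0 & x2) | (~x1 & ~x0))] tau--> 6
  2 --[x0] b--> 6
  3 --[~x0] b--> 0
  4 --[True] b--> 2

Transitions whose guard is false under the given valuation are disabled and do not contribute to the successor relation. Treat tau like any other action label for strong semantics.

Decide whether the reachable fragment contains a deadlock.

Answer: DEADLOCK at state 2

Trace:
Reachable = {0,2,4,6}
  0: b→4  tau→6  [deg 2]
  2: ∅  [no exit]
  4: b→0  b→2  b→6  [deg 3]
  6: ∅  [no exit]
witness 2: b·b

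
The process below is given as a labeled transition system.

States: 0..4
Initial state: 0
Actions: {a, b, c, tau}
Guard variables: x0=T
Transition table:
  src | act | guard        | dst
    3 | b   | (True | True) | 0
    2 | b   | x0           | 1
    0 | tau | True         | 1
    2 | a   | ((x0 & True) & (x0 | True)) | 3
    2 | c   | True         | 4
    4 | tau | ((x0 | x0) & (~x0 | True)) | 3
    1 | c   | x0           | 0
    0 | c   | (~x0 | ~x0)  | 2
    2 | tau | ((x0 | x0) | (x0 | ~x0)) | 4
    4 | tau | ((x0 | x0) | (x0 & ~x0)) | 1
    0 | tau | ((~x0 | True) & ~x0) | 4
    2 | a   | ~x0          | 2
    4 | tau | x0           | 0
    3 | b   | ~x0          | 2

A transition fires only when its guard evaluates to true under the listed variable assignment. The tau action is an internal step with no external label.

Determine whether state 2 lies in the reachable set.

Answer: UNREACHABLE

Analysis:
Guard filter leaves 10 enabled edge(s).
L0 = {0}
L1 = {1}  cumulative {0,1}
Reach set: {0,1}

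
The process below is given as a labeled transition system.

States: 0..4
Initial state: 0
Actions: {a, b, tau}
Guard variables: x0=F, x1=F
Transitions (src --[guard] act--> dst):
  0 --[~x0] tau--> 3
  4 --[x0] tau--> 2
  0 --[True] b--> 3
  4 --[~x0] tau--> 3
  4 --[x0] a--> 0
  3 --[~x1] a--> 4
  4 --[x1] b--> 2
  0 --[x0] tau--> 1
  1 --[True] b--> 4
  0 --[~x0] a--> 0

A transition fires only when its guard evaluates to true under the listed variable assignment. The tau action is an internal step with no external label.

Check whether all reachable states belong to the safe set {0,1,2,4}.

Answer: INVARIANT VIOLATED at state 3

Working:
Safe = {0,1,2,4}
Reach set: {0,3,4}
  0: ✓
  3: outside
  4: ✓
reach 3 via tau — violates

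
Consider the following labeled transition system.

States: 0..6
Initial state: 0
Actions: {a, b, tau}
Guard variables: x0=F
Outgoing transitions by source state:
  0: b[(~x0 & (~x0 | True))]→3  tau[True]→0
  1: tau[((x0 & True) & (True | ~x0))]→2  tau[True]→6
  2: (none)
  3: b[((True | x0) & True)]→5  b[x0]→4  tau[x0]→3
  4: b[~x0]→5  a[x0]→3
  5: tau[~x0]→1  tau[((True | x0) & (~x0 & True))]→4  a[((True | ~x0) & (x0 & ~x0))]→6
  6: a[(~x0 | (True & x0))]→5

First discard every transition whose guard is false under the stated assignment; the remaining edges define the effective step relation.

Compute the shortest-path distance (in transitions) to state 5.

Answer: 2

Trace:
BFS to 5:
  depth 0: {0}
  depth 1: {3}
  depth 2: {5}
5 enters at depth 2; path b·b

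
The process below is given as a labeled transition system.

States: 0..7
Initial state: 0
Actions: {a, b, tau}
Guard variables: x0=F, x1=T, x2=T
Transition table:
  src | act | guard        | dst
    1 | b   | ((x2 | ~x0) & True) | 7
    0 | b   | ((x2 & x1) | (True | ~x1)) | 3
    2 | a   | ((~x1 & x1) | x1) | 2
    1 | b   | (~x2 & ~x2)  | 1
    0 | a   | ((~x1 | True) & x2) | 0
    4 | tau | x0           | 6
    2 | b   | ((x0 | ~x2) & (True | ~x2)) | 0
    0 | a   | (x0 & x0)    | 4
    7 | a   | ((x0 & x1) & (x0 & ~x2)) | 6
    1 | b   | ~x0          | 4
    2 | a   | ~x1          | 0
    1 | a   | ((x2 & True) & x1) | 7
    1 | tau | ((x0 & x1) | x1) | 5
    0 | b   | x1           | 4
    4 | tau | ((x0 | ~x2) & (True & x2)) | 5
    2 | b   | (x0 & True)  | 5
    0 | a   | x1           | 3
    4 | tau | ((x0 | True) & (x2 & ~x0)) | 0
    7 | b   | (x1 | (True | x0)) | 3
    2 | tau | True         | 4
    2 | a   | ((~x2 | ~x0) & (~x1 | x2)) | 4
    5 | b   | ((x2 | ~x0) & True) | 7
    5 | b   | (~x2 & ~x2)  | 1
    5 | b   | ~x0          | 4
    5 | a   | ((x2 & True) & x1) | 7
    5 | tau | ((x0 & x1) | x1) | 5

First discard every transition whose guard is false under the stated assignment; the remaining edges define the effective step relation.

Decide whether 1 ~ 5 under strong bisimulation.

Answer: BISIMILAR

Working:
Bisimulation quotient by refinement:
  P[0] = {{0,1,2,3,4,5,6,7}}
  P[1] = {{0},{1,5},{2},{3,6},{4},{7}}
stable after 2 split(s): 6 block(s)
1∈{1,5}, 5∈{1,5}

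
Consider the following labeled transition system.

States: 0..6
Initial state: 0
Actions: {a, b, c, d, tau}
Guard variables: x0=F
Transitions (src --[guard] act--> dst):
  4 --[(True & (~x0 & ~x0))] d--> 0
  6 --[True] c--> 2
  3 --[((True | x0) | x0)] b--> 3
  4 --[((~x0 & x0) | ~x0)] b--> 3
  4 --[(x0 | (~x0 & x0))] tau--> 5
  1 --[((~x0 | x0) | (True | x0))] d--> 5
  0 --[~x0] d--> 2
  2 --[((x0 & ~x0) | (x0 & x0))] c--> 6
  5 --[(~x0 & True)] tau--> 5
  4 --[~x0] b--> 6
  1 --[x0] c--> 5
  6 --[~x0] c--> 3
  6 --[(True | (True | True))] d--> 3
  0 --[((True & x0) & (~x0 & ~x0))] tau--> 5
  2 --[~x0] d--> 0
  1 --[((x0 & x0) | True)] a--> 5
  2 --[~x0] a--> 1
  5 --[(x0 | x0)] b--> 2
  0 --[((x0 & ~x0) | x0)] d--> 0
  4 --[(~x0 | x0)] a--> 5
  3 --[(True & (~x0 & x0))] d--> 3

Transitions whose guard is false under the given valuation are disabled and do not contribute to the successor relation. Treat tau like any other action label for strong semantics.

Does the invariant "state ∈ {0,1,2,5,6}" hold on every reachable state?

Answer: INVARIANT HOLDS

Trace:
Safe = {0,1,2,5,6}
Reachable = {0,1,2,5}
  0: ✓
  1: ✓
  2: ✓
  5: ✓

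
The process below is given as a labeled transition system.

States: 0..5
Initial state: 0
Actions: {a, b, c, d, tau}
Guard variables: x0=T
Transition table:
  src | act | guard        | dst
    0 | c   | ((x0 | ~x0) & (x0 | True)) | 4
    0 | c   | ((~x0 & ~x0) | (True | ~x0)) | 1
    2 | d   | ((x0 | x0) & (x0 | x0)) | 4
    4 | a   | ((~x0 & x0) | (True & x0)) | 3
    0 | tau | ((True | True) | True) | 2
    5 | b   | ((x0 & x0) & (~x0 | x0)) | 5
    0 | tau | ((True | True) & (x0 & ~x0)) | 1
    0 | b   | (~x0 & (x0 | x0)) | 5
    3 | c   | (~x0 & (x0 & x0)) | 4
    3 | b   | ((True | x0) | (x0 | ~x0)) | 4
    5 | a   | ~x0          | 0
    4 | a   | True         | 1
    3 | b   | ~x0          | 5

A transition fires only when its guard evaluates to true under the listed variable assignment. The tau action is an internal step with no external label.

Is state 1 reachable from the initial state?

Guard filter leaves 8 enabled edge(s).
depth 0: {0}
depth 1: {1,2,4}  now seen {0,1,2,4}
depth 2: {3}  now seen {0,1,2,3,4}
Reachable = {0,1,2,3,4}
trace reaching 1: c

Answer: REACHABLE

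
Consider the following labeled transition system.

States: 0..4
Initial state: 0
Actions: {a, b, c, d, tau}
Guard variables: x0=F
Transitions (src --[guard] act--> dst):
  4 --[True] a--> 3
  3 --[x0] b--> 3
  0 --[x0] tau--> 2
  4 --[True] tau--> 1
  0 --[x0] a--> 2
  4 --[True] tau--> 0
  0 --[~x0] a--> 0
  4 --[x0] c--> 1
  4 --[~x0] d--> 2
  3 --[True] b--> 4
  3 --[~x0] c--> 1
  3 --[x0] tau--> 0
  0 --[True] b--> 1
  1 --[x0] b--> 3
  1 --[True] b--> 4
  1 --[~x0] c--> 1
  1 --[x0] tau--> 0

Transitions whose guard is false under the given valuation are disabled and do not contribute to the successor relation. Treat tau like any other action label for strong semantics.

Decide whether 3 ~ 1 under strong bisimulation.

Compute ~ classes (split until stable):
  round 0: {{0,1,2,3,4}}
  round 1: {{0},{1,3},{2},{4}}
Fixed point at round 2; 4 class(es).
class of 3: {1,3}; class of 1: {1,3}

Answer: BISIMILAR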